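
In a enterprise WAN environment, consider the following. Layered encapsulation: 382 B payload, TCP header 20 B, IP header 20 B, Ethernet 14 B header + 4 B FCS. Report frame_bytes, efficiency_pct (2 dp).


TCP segment = 382 + 20 = 402 B
IP packet = 402 + 20 = 422 B
Ethernet frame = 422 + 14 + 4 = 440 B
Efficiency = app / frame = 382 / 440 = 0.868182 = 86.8182% -> 86.82% (2 dp)

440, 86.82


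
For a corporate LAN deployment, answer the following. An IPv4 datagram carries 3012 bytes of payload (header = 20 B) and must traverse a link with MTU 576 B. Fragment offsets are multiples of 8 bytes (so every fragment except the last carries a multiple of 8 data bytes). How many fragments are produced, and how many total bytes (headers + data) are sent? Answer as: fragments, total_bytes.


Max data per non-final fragment = floor((MTU - header)/8)*8 = floor((576 - 20)/8)*8 = floor(556/8)*8 = 552 B
Final fragment needs no 8-byte alignment: it can carry up to MTU - header = 556 B
Non-final fragments needed = ceil((payload - 556) / 552) = ceil(2456/552) = ceil(4.4493) = 5
Number of fragments = 5 + 1 = 6
Fragment sizes (data): 5 * 552 B + 252 B (last, 252 <= 556 OK)
Total bytes sent = payload + n_frags * header = 3012 + 6*20 = 3012 + 120 = 3132 B

6, 3132


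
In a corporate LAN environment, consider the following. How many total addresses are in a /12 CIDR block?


Given: CIDR prefix /12
Host bits = 32 - 12 = 20
Total addresses = 2^20 = 1048576

1048576


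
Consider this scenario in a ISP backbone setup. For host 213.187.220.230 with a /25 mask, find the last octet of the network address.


Given: IP = 213.187.220.230, prefix = /25
Subnet mask = 255.255.255.128
Last octet of IP: 230
Last octet of mask: 128
Network last octet = 230 AND 128 = 128

128


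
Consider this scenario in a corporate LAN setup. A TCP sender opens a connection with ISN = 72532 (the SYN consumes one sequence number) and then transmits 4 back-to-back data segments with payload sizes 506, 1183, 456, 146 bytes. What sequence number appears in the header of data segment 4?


The SYN occupies sequence number ISN = 72532, so the first data byte is ISN + 1 = 72533.
SEQ of data segment i = (ISN + 1) + sum of payload sizes of segments 1..i-1.
Segment 1: SEQ = 72533, payload = 506 bytes
Segment 2: SEQ = 73039, payload = 1183 bytes
Segment 3: SEQ = 74222, payload = 456 bytes
Segment 4: SEQ = 74678, payload = 146 bytes
SEQ of segment 4 = 72533 + 506 + 1183 + 456 = 74678

74678


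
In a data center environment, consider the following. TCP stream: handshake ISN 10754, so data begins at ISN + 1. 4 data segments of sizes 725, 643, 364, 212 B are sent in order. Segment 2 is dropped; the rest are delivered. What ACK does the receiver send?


SYN uses sequence number 10754; first data byte = ISN + 1 = 10755.
Segment 1: SEQ = 10755, len = 725 B, covers [10755, 11479]
Segment 2: SEQ = 11480, len = 643 B, covers [11480, 12122] [LOST]
Segment 3: SEQ = 12123, len = 364 B, covers [12123, 12486]
Segment 4: SEQ = 12487, len = 212 B, covers [12487, 12698]
In-order data received: bytes [10755, 11479] (segments 1..1).
Segment 2 missing -> gap begins at byte 11480; later segments buffered out of order.
Cumulative ACK = next expected in-order byte = 10755 + 725 = 11480

11480


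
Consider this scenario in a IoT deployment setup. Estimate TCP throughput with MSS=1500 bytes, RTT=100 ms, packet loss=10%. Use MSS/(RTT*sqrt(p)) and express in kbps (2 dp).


Given: MSS = 1500 bytes, RTT = 100 ms, loss = 10%
RTT in seconds = 100 / 1000 = 0.1
Loss rate = 10% = 0.1
sqrt(loss) = sqrt(0.1) = 0.316227766017
Throughput (bytes/s) = 1500 / (0.1 * 0.316227766017) = 47434.1649
Throughput (kbps) = 47434.1649 * 8 / 1000 = 379.473319 -> 379.47 kbps (2 dp)

379.47


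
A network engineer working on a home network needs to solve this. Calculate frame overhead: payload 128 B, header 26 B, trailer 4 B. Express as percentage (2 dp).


Given: payload = 128 B, header = 26 B, trailer = 4 B
Overhead bytes = header + trailer = 26 + 4 = 30
Total frame = payload + overhead = 128 + 30 = 158
Overhead % = 30 / 158 * 100 = 18.9873% -> 18.99% (2 dp)

18.99


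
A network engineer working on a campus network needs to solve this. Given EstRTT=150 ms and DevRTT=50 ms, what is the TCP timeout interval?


Given: EstRTT = 150 ms, DevRTT = 50 ms
Timeout = EstRTT + 4 * DevRTT
4 * DevRTT = 4 * 50 = 200
Timeout = 150 + 200 = 350 ms

350


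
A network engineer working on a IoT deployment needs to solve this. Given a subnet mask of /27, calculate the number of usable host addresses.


Given: subnet mask /27
Host bits = 32 - 27 = 5
Total addresses = 2^5 = 32
Usable hosts = 32 - 2 (network + broadcast) = 30

30


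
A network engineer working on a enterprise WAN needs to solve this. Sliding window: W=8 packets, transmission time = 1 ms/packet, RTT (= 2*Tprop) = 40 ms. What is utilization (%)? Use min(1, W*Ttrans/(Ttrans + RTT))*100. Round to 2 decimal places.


Given: W = 8, Ttrans = 1 ms, RTT = 40 ms (= 2 * Tprop, Tprop = 20 ms)
Cycle time = Ttrans + RTT = 1 + 40 = 41 ms (first packet sent until its ACK returns)
W * Ttrans = 8 * 1 = 8 ms of sending per cycle
W * Ttrans / (Ttrans + RTT) = 8 / 41 = 0.195122
U = min(1, 0.195122) = 0.195122
U% = 19.51%

19.51


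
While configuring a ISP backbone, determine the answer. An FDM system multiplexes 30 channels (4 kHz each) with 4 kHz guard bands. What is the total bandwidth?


Given: 30 channels, 4 kHz each, guard = 4 kHz
Channel bandwidth = 30 * 4 = 120 kHz
Guard bands = 29 gaps * 4 kHz = 116 kHz
Total = 120 + 116 = 236 kHz

236


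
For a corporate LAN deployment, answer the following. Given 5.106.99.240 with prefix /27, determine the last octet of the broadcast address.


Given: IP = 5.106.99.240, prefix = /27
Host bits = 32 - 27 = 5
Network last octet = 240 AND mask = 224
Host part size = 2^5 - 1 = 31
Broadcast last octet = 224 OR 31 = 255

255


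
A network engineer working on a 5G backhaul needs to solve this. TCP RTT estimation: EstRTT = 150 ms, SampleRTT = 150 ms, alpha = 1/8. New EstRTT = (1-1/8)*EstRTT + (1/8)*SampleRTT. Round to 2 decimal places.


Given: EstRTT = 150 ms, SampleRTT = 150 ms, alpha = 1/8
New EstRTT = (1 - alpha) * EstRTT + alpha * SampleRTT
(7/8) * 150 = 131.25
(1/8) * 150 = 18.75
New EstRTT = 131.25 + 18.75 = 150 ms -> 150.00 ms (2 dp)

150.00


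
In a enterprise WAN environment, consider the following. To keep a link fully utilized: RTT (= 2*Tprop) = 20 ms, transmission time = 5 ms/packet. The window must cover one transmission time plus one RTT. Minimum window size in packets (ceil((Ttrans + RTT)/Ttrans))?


Given: Ttrans = 5 ms, RTT = 20 ms (= 2 * Tprop, Tprop = 10 ms)
Time until first ACK returns = Ttrans + RTT = 5 + 20 = 25 ms
Need W * Ttrans >= Ttrans + RTT  ->  W >= (Ttrans + RTT) / Ttrans
(Ttrans + RTT) / Ttrans = 25 / 5 = 5
W_min = ceil(5) = 5

5


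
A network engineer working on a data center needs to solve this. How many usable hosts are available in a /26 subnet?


Given: subnet mask /26
Host bits = 32 - 26 = 6
Total addresses = 2^6 = 64
Usable hosts = 64 - 2 (network + broadcast) = 62

62


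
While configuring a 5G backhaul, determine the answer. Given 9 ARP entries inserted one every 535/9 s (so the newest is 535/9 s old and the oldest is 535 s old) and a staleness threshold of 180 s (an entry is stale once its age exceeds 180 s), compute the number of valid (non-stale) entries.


Ages are k * 535/9 s for k = 1..9 (spacing = 59.4444 s).
Entry k is valid iff k * 535/9 <= 180 iff k <= 9 * 180 / 535 = 3.0280
n_valid = floor(3.0280) = 3
(n_stale = 9 - 3 = 6)

3


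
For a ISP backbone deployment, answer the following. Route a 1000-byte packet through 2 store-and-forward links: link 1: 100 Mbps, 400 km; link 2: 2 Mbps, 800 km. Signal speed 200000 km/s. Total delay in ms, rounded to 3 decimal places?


Packet = 1000 bytes = 8000 bits. Store-and-forward: sum (t_trans + t_prop) per link.
Link 1: t_trans = 8000/(100*10^6) s = 0.0800 ms; t_prop = 400/200000 s = 2.0000 ms; subtotal = 2.0800 ms
Link 2: t_trans = 8000/(2*10^6) s = 4.0000 ms; t_prop = 800/200000 s = 4.0000 ms; subtotal = 8.0000 ms
End-to-end = 2.0800 + 8.0000 = 10.0800 ms -> 10.080 ms (3 dp)

10.080


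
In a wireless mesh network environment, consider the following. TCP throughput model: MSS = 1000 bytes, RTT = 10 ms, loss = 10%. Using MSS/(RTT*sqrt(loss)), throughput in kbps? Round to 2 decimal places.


Given: MSS = 1000 bytes, RTT = 10 ms, loss = 10%
RTT in seconds = 10 / 1000 = 0.01
Loss rate = 10% = 0.1
sqrt(loss) = sqrt(0.1) = 0.316227766017
Throughput (bytes/s) = 1000 / (0.01 * 0.316227766017) = 316227.7660
Throughput (kbps) = 316227.7660 * 8 / 1000 = 2529.822128 -> 2529.82 kbps (2 dp)

2529.82


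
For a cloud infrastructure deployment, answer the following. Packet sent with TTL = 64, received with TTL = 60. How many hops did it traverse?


Given: initial TTL = 64, received TTL = 60
Hops = initial TTL - received TTL
Hops = 64 - 60 = 4

4


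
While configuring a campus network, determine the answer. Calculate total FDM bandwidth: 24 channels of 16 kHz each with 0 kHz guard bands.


Given: 24 channels, 16 kHz each, guard = 0 kHz
Channel bandwidth = 24 * 16 = 384 kHz
Guard bands = 23 gaps * 0 kHz = 0 kHz
Total = 384 + 0 = 384 kHz

384


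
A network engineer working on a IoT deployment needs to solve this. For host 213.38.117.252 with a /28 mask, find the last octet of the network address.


Given: IP = 213.38.117.252, prefix = /28
Subnet mask = 255.255.255.240
Last octet of IP: 252
Last octet of mask: 240
Network last octet = 252 AND 240 = 240

240


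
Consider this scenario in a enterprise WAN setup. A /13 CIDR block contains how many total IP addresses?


Given: CIDR prefix /13
Host bits = 32 - 13 = 19
Total addresses = 2^19 = 524288

524288


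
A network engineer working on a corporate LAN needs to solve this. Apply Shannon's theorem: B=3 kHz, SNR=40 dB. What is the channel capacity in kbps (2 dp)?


Given: B = 3 kHz, SNR = 40 dB
SNR linear = 10^(40/10) = 10000
1 + SNR = 10001
log2(10001) = 13.2878566418
C = 3 * 1000 * 13.2878566418 = 39863.5699 bps
C = 39.863570 kbps -> 39.86 kbps (2 dp)

39.86


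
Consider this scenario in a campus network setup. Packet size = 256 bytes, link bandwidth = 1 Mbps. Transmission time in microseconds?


Given: packet = 256 bytes, bandwidth = 1 Mbps
Packet in bits = 256 * 8 = 2048 bits
Bandwidth = 1 * 10^6 = 1000000 bps
Time = 2048 / 1000000 seconds
Time in us = 2048 * 10^6 / 1000000 = 2048

2048


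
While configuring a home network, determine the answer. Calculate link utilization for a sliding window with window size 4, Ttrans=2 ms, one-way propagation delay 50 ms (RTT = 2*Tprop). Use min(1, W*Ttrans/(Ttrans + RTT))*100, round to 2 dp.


Given: W = 4, Ttrans = 2 ms, RTT = 100 ms (= 2 * Tprop, Tprop = 50 ms)
Cycle time = Ttrans + RTT = 2 + 100 = 102 ms (first packet sent until its ACK returns)
W * Ttrans = 4 * 2 = 8 ms of sending per cycle
W * Ttrans / (Ttrans + RTT) = 8 / 102 = 0.078431
U = min(1, 0.078431) = 0.078431
U% = 7.84%

7.84


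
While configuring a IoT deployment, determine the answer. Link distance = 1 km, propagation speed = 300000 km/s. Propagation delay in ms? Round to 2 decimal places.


Given: distance = 1 km, speed = 300000 km/s
Delay = distance / speed = 1 / 300000 seconds
Delay in ms = 1 * 1000 / 300000
Delay = 0.0033 ms
Rounded to 2 dp = 0.00 ms

0.00


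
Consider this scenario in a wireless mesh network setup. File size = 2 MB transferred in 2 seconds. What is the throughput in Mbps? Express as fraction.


Given: file = 2 MB, time = 2 s
File in Mb = 2 * 8 = 16 Mb
Throughput = 16 / 2 Mbps
Throughput = 8 Mbps

8


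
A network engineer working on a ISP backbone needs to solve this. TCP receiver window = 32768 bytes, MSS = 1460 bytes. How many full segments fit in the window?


Given: RWND = 32768 bytes, MSS = 1460 bytes
Full segments = floor(RWND / MSS)
Full segments = floor(32768 / 1460)
Full segments = floor(22.4438) = 22

22


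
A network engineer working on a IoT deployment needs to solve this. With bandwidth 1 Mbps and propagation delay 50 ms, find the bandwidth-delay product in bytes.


Given: bandwidth = 1 Mbps, delay = 50 ms
BDP in bits = 1 * 10^6 * 50 / 1000
BDP in bits = 50000
BDP in bytes = 50000 / 8 = 6250

6250


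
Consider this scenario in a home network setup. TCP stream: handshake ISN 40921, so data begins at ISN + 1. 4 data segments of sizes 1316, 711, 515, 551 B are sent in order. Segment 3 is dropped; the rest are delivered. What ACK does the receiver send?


SYN uses sequence number 40921; first data byte = ISN + 1 = 40922.
Segment 1: SEQ = 40922, len = 1316 B, covers [40922, 42237]
Segment 2: SEQ = 42238, len = 711 B, covers [42238, 42948]
Segment 3: SEQ = 42949, len = 515 B, covers [42949, 43463] [LOST]
Segment 4: SEQ = 43464, len = 551 B, covers [43464, 44014]
In-order data received: bytes [40922, 42948] (segments 1..2).
Segment 3 missing -> gap begins at byte 42949; later segments buffered out of order.
Cumulative ACK = next expected in-order byte = 40922 + 1316 + 711 = 42949

42949


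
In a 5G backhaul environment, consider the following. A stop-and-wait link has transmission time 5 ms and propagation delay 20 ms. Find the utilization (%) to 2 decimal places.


Given: Ttrans = 5 ms, Tprop = 20 ms
RTT = 2 * Tprop = 2 * 20 = 40 ms
U = Ttrans / (Ttrans + RTT)
U = 5 / (5 + 40)
U = 5 / 45 = 0.111111
U% = 11.11%

11.11


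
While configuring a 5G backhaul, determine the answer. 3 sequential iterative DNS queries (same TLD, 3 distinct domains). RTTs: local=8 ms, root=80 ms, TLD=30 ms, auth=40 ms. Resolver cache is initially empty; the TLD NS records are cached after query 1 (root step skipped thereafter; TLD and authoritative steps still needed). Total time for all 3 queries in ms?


Lookup 1 (cold cache): local + root + TLD + auth = 8 + 80 + 30 + 40 = 158 ms
Lookups 2..3 (TLD NS cached -> skip root; new domain -> still ask TLD and auth): local + TLD + auth = 8 + 30 + 40 = 78 ms each
Remaining 2 lookups: 2 * 78 = 156 ms
Total = 158 + 156 = 314 ms

314


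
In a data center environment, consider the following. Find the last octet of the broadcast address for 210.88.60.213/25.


Given: IP = 210.88.60.213, prefix = /25
Host bits = 32 - 25 = 7
Network last octet = 213 AND mask = 128
Host part size = 2^7 - 1 = 127
Broadcast last octet = 128 OR 127 = 255

255


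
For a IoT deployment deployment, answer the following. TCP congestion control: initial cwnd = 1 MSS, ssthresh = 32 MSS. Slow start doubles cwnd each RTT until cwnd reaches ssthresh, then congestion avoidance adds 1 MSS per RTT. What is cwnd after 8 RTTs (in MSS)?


RTT 0: cwnd = 1 MSS (initial)
RTT 1: cwnd = 2 MSS (slow start, doubled)
RTT 2: cwnd = 4 MSS (slow start, doubled)
RTT 3: cwnd = 8 MSS (slow start, doubled)
RTT 4: cwnd = 16 MSS (slow start, doubled)
RTT 5: cwnd = 32 MSS (slow start, doubled)
RTT 6: cwnd = 33 MSS (congestion avoidance, +1)
RTT 7: cwnd = 34 MSS (congestion avoidance, +1)
RTT 8: cwnd = 35 MSS (congestion avoidance, +1)

35


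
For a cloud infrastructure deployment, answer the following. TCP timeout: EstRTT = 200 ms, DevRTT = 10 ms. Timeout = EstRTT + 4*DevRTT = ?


Given: EstRTT = 200 ms, DevRTT = 10 ms
Timeout = EstRTT + 4 * DevRTT
4 * DevRTT = 4 * 10 = 40
Timeout = 200 + 40 = 240 ms

240


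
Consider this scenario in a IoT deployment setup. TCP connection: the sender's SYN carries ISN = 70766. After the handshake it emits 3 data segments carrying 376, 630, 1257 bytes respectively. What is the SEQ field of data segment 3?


The SYN occupies sequence number ISN = 70766, so the first data byte is ISN + 1 = 70767.
SEQ of data segment i = (ISN + 1) + sum of payload sizes of segments 1..i-1.
Segment 1: SEQ = 70767, payload = 376 bytes
Segment 2: SEQ = 71143, payload = 630 bytes
Segment 3: SEQ = 71773, payload = 1257 bytes
SEQ of segment 3 = 70767 + 376 + 630 = 71773

71773


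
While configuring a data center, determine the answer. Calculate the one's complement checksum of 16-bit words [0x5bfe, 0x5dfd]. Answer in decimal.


Given words: [0x5bfe, 0x5dfd]
Step 1: Sum all words
Raw sum = 23550 + 24061 = 47611
One's complement = ~47611 & 0xFFFF = 17924

17924


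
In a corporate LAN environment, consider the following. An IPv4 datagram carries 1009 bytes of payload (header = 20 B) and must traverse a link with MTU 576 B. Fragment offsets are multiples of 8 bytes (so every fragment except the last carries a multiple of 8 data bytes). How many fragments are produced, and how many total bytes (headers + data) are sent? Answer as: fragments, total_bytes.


Max data per non-final fragment = floor((MTU - header)/8)*8 = floor((576 - 20)/8)*8 = floor(556/8)*8 = 552 B
Final fragment needs no 8-byte alignment: it can carry up to MTU - header = 556 B
Non-final fragments needed = ceil((payload - 556) / 552) = ceil(453/552) = ceil(0.8207) = 1
Number of fragments = 1 + 1 = 2
Fragment sizes (data): 1 * 552 B + 457 B (last, 457 <= 556 OK)
Total bytes sent = payload + n_frags * header = 1009 + 2*20 = 1009 + 40 = 1049 B

2, 1049


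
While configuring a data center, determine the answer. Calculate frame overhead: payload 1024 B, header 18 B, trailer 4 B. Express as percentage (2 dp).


Given: payload = 1024 B, header = 18 B, trailer = 4 B
Overhead bytes = header + trailer = 18 + 4 = 22
Total frame = payload + overhead = 1024 + 22 = 1046
Overhead % = 22 / 1046 * 100 = 2.1033% -> 2.10% (2 dp)

2.10


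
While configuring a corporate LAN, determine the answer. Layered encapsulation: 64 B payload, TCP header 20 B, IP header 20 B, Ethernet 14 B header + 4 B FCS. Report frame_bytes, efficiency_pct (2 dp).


TCP segment = 64 + 20 = 84 B
IP packet = 84 + 20 = 104 B
Ethernet frame = 104 + 14 + 4 = 122 B
Efficiency = app / frame = 64 / 122 = 0.524590 = 52.4590% -> 52.46% (2 dp)

122, 52.46


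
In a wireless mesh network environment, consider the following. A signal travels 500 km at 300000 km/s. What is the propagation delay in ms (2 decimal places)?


Given: distance = 500 km, speed = 300000 km/s
Delay = distance / speed = 500 / 300000 seconds
Delay in ms = 500 * 1000 / 300000
Delay = 1.6667 ms
Rounded to 2 dp = 1.67 ms

1.67


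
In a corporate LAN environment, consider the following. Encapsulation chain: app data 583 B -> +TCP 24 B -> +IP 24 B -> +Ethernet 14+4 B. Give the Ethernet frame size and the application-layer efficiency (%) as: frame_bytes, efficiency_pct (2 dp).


TCP segment = 583 + 24 = 607 B
IP packet = 607 + 24 = 631 B
Ethernet frame = 631 + 14 + 4 = 649 B
Efficiency = app / frame = 583 / 649 = 0.898305 = 89.8305% -> 89.83% (2 dp)

649, 89.83


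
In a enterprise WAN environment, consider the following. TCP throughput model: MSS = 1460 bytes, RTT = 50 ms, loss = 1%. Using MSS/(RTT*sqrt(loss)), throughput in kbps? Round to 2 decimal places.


Given: MSS = 1460 bytes, RTT = 50 ms, loss = 1%
RTT in seconds = 50 / 1000 = 0.05
Loss rate = 1% = 0.01
sqrt(loss) = sqrt(0.01) = 0.1
Throughput (bytes/s) = 1460 / (0.05 * 0.1) = 292000.0000
Throughput (kbps) = 292000.0000 * 8 / 1000 = 2336.000000 -> 2336.00 kbps (2 dp)

2336.00


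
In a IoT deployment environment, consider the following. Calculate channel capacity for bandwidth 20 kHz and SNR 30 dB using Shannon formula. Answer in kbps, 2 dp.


Given: B = 20 kHz, SNR = 30 dB
SNR linear = 10^(30/10) = 1000
1 + SNR = 1001
log2(1001) = 9.9672262588
C = 20 * 1000 * 9.9672262588 = 199344.5252 bps
C = 199.344525 kbps -> 199.34 kbps (2 dp)

199.34


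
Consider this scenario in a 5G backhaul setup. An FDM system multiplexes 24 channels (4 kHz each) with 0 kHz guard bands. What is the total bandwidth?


Given: 24 channels, 4 kHz each, guard = 0 kHz
Channel bandwidth = 24 * 4 = 96 kHz
Guard bands = 23 gaps * 0 kHz = 0 kHz
Total = 96 + 0 = 96 kHz

96


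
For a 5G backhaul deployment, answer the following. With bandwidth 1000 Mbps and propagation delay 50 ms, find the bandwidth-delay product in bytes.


Given: bandwidth = 1000 Mbps, delay = 50 ms
BDP in bits = 1000 * 10^6 * 50 / 1000
BDP in bits = 50000000
BDP in bytes = 50000000 / 8 = 6250000

6250000


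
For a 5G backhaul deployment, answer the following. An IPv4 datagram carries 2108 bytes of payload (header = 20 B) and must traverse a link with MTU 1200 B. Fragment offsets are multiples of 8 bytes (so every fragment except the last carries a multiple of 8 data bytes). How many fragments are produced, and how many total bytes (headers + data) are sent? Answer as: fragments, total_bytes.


Max data per non-final fragment = floor((MTU - header)/8)*8 = floor((1200 - 20)/8)*8 = floor(1180/8)*8 = 1176 B
Final fragment needs no 8-byte alignment: it can carry up to MTU - header = 1180 B
Non-final fragments needed = ceil((payload - 1180) / 1176) = ceil(928/1176) = ceil(0.7891) = 1
Number of fragments = 1 + 1 = 2
Fragment sizes (data): 1 * 1176 B + 932 B (last, 932 <= 1180 OK)
Total bytes sent = payload + n_frags * header = 2108 + 2*20 = 2108 + 40 = 2148 B

2, 2148


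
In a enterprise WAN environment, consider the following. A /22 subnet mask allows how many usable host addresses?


Given: subnet mask /22
Host bits = 32 - 22 = 10
Total addresses = 2^10 = 1024
Usable hosts = 1024 - 2 (network + broadcast) = 1022

1022


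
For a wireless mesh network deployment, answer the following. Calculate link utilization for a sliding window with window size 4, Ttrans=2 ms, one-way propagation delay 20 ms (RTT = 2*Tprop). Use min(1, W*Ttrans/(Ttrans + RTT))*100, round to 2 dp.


Given: W = 4, Ttrans = 2 ms, RTT = 40 ms (= 2 * Tprop, Tprop = 20 ms)
Cycle time = Ttrans + RTT = 2 + 40 = 42 ms (first packet sent until its ACK returns)
W * Ttrans = 4 * 2 = 8 ms of sending per cycle
W * Ttrans / (Ttrans + RTT) = 8 / 42 = 0.190476
U = min(1, 0.190476) = 0.190476
U% = 19.05%

19.05


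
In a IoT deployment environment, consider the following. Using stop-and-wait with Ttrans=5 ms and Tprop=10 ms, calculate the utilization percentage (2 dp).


Given: Ttrans = 5 ms, Tprop = 10 ms
RTT = 2 * Tprop = 2 * 10 = 20 ms
U = Ttrans / (Ttrans + RTT)
U = 5 / (5 + 20)
U = 5 / 25 = 0.2
U% = 20.00%

20.00


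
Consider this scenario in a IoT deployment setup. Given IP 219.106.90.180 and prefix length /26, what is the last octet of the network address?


Given: IP = 219.106.90.180, prefix = /26
Subnet mask = 255.255.255.192
Last octet of IP: 180
Last octet of mask: 192
Network last octet = 180 AND 192 = 128

128


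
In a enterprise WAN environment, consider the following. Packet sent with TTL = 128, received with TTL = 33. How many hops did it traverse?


Given: initial TTL = 128, received TTL = 33
Hops = initial TTL - received TTL
Hops = 128 - 33 = 95

95


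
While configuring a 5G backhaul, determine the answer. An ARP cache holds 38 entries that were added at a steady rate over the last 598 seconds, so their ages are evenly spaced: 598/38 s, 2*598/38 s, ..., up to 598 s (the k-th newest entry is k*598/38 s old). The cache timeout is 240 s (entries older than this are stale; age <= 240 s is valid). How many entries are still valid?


Ages are k * 598/38 s for k = 1..38 (spacing = 15.7368 s).
Entry k is valid iff k * 598/38 <= 240 iff k <= 38 * 240 / 598 = 15.2508
n_valid = floor(15.2508) = 15
(n_stale = 38 - 15 = 23)

15


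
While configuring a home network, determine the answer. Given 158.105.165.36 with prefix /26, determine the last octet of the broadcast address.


Given: IP = 158.105.165.36, prefix = /26
Host bits = 32 - 26 = 6
Network last octet = 36 AND mask = 0
Host part size = 2^6 - 1 = 63
Broadcast last octet = 0 OR 63 = 63

63


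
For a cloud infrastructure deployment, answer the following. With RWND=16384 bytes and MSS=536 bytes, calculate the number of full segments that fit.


Given: RWND = 16384 bytes, MSS = 536 bytes
Full segments = floor(RWND / MSS)
Full segments = floor(16384 / 536)
Full segments = floor(30.5672) = 30

30


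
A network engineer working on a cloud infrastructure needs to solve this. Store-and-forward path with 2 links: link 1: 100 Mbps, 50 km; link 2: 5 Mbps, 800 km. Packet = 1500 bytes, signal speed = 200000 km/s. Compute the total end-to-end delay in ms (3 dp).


Packet = 1500 bytes = 12000 bits. Store-and-forward: sum (t_trans + t_prop) per link.
Link 1: t_trans = 12000/(100*10^6) s = 0.1200 ms; t_prop = 50/200000 s = 0.2500 ms; subtotal = 0.3700 ms
Link 2: t_trans = 12000/(5*10^6) s = 2.4000 ms; t_prop = 800/200000 s = 4.0000 ms; subtotal = 6.4000 ms
End-to-end = 0.3700 + 6.4000 = 6.7700 ms -> 6.770 ms (3 dp)

6.770


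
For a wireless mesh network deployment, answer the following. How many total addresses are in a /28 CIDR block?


Given: CIDR prefix /28
Host bits = 32 - 28 = 4
Total addresses = 2^4 = 16

16


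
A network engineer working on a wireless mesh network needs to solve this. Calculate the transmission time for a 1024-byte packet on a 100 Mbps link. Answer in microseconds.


Given: packet = 1024 bytes, bandwidth = 100 Mbps
Packet in bits = 1024 * 8 = 8192 bits
Bandwidth = 100 * 10^6 = 100000000 bps
Time = 8192 / 100000000 seconds
Time in us = 8192 * 10^6 / 100000000 = 81.92

81.92


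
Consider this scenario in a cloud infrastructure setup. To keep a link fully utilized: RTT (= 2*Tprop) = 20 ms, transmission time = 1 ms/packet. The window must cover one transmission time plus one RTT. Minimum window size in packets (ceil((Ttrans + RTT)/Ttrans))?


Given: Ttrans = 1 ms, RTT = 20 ms (= 2 * Tprop, Tprop = 10 ms)
Time until first ACK returns = Ttrans + RTT = 1 + 20 = 21 ms
Need W * Ttrans >= Ttrans + RTT  ->  W >= (Ttrans + RTT) / Ttrans
(Ttrans + RTT) / Ttrans = 21 / 1 = 21
W_min = ceil(21) = 21

21


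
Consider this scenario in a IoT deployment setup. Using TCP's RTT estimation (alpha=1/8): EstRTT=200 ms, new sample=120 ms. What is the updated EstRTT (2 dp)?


Given: EstRTT = 200 ms, SampleRTT = 120 ms, alpha = 1/8
New EstRTT = (1 - alpha) * EstRTT + alpha * SampleRTT
(7/8) * 200 = 175
(1/8) * 120 = 15
New EstRTT = 175 + 15 = 190 ms -> 190.00 ms (2 dp)

190.00


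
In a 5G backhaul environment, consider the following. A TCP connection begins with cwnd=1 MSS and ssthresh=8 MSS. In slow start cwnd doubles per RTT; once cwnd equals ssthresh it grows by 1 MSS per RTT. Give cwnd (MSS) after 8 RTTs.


RTT 0: cwnd = 1 MSS (initial)
RTT 1: cwnd = 2 MSS (slow start, doubled)
RTT 2: cwnd = 4 MSS (slow start, doubled)
RTT 3: cwnd = 8 MSS (slow start, doubled)
RTT 4: cwnd = 9 MSS (congestion avoidance, +1)
RTT 5: cwnd = 10 MSS (congestion avoidance, +1)
RTT 6: cwnd = 11 MSS (congestion avoidance, +1)
RTT 7: cwnd = 12 MSS (congestion avoidance, +1)
RTT 8: cwnd = 13 MSS (congestion avoidance, +1)

13


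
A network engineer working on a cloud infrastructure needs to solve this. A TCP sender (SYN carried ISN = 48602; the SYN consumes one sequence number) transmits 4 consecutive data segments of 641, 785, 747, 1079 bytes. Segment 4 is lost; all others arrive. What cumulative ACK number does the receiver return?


SYN uses sequence number 48602; first data byte = ISN + 1 = 48603.
Segment 1: SEQ = 48603, len = 641 B, covers [48603, 49243]
Segment 2: SEQ = 49244, len = 785 B, covers [49244, 50028]
Segment 3: SEQ = 50029, len = 747 B, covers [50029, 50775]
Segment 4: SEQ = 50776, len = 1079 B, covers [50776, 51854] [LOST]
In-order data received: bytes [48603, 50775] (segments 1..3).
Segment 4 missing -> gap begins at byte 50776.
Cumulative ACK = next expected in-order byte = 48603 + 641 + 785 + 747 = 50776

50776


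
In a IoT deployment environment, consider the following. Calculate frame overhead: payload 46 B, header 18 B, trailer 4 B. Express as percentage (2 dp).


Given: payload = 46 B, header = 18 B, trailer = 4 B
Overhead bytes = header + trailer = 18 + 4 = 22
Total frame = payload + overhead = 46 + 22 = 68
Overhead % = 22 / 68 * 100 = 32.3529% -> 32.35% (2 dp)

32.35


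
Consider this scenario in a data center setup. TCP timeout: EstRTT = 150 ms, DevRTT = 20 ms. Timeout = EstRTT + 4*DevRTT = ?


Given: EstRTT = 150 ms, DevRTT = 20 ms
Timeout = EstRTT + 4 * DevRTT
4 * DevRTT = 4 * 20 = 80
Timeout = 150 + 80 = 230 ms

230


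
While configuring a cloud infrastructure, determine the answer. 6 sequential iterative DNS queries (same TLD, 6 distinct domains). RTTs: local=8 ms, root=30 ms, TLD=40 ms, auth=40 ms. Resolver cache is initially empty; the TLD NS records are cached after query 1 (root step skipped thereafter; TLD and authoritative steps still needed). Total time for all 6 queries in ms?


Lookup 1 (cold cache): local + root + TLD + auth = 8 + 30 + 40 + 40 = 118 ms
Lookups 2..6 (TLD NS cached -> skip root; new domain -> still ask TLD and auth): local + TLD + auth = 8 + 40 + 40 = 88 ms each
Remaining 5 lookups: 5 * 88 = 440 ms
Total = 118 + 440 = 558 ms

558


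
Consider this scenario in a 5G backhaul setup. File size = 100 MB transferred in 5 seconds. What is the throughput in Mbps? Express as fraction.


Given: file = 100 MB, time = 5 s
File in Mb = 100 * 8 = 800 Mb
Throughput = 800 / 5 Mbps
Throughput = 160 Mbps

160


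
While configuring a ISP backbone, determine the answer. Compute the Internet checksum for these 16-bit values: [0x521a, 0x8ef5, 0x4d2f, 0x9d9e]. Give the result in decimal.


Given words: [0x521a, 0x8ef5, 0x4d2f, 0x9d9e]
Step 1: Sum all words
Raw sum = 21018 + 36597 + 19759 + 40350 = 117724
Step 2: Fold carry: (52188 + 1) = 52189
One's complement = ~52189 & 0xFFFF = 13346

13346


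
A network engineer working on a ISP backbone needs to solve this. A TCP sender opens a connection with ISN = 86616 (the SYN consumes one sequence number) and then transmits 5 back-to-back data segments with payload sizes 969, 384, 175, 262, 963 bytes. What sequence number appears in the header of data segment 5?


The SYN occupies sequence number ISN = 86616, so the first data byte is ISN + 1 = 86617.
SEQ of data segment i = (ISN + 1) + sum of payload sizes of segments 1..i-1.
Segment 1: SEQ = 86617, payload = 969 bytes
Segment 2: SEQ = 87586, payload = 384 bytes
Segment 3: SEQ = 87970, payload = 175 bytes
Segment 4: SEQ = 88145, payload = 262 bytes
Segment 5: SEQ = 88407, payload = 963 bytes
SEQ of segment 5 = 86617 + 969 + 384 + 175 + 262 = 88407

88407


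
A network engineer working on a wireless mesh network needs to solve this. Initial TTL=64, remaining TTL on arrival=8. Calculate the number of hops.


Given: initial TTL = 64, received TTL = 8
Hops = initial TTL - received TTL
Hops = 64 - 8 = 56

56


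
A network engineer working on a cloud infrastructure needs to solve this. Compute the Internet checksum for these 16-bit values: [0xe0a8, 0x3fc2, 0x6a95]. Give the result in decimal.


Given words: [0xe0a8, 0x3fc2, 0x6a95]
Step 1: Sum all words
Raw sum = 57512 + 16322 + 27285 = 101119
Step 2: Fold carry: (35583 + 1) = 35584
One's complement = ~35584 & 0xFFFF = 29951

29951


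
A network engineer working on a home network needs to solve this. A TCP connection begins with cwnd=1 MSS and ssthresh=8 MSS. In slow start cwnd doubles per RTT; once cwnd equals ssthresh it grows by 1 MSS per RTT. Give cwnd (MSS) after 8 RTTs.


RTT 0: cwnd = 1 MSS (initial)
RTT 1: cwnd = 2 MSS (slow start, doubled)
RTT 2: cwnd = 4 MSS (slow start, doubled)
RTT 3: cwnd = 8 MSS (slow start, doubled)
RTT 4: cwnd = 9 MSS (congestion avoidance, +1)
RTT 5: cwnd = 10 MSS (congestion avoidance, +1)
RTT 6: cwnd = 11 MSS (congestion avoidance, +1)
RTT 7: cwnd = 12 MSS (congestion avoidance, +1)
RTT 8: cwnd = 13 MSS (congestion avoidance, +1)

13


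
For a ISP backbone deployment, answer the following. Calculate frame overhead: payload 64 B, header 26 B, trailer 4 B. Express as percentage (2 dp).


Given: payload = 64 B, header = 26 B, trailer = 4 B
Overhead bytes = header + trailer = 26 + 4 = 30
Total frame = payload + overhead = 64 + 30 = 94
Overhead % = 30 / 94 * 100 = 31.9149% -> 31.91% (2 dp)

31.91


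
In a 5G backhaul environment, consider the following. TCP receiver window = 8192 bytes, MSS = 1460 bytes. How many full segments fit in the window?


Given: RWND = 8192 bytes, MSS = 1460 bytes
Full segments = floor(RWND / MSS)
Full segments = floor(8192 / 1460)
Full segments = floor(5.611) = 5

5


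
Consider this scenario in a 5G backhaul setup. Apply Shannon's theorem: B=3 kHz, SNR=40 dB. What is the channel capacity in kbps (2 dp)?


Given: B = 3 kHz, SNR = 40 dB
SNR linear = 10^(40/10) = 10000
1 + SNR = 10001
log2(10001) = 13.2878566418
C = 3 * 1000 * 13.2878566418 = 39863.5699 bps
C = 39.863570 kbps -> 39.86 kbps (2 dp)

39.86


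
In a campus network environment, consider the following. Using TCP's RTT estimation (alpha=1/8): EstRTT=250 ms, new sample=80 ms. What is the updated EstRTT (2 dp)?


Given: EstRTT = 250 ms, SampleRTT = 80 ms, alpha = 1/8
New EstRTT = (1 - alpha) * EstRTT + alpha * SampleRTT
(7/8) * 250 = 218.75
(1/8) * 80 = 10
New EstRTT = 218.75 + 10 = 228.75 ms -> 228.75 ms (2 dp)

228.75


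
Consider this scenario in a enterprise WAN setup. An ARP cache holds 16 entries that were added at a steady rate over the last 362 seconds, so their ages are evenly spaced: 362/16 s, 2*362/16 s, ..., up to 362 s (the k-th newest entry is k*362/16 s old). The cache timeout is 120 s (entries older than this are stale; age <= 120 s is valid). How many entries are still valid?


Ages are k * 362/16 s for k = 1..16 (spacing = 22.6250 s).
Entry k is valid iff k * 362/16 <= 120 iff k <= 16 * 120 / 362 = 5.3039
n_valid = floor(5.3039) = 5
(n_stale = 16 - 5 = 11)

5


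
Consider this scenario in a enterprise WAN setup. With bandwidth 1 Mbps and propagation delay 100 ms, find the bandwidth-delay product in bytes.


Given: bandwidth = 1 Mbps, delay = 100 ms
BDP in bits = 1 * 10^6 * 100 / 1000
BDP in bits = 100000
BDP in bytes = 100000 / 8 = 12500

12500


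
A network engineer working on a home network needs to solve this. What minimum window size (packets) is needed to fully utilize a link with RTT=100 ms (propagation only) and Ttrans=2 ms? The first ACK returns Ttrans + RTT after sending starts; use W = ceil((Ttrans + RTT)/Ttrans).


Given: Ttrans = 2 ms, RTT = 100 ms (= 2 * Tprop, Tprop = 50 ms)
Time until first ACK returns = Ttrans + RTT = 2 + 100 = 102 ms
Need W * Ttrans >= Ttrans + RTT  ->  W >= (Ttrans + RTT) / Ttrans
(Ttrans + RTT) / Ttrans = 102 / 2 = 51
W_min = ceil(51) = 51

51


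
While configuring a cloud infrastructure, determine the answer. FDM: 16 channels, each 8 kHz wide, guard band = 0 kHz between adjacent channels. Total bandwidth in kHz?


Given: 16 channels, 8 kHz each, guard = 0 kHz
Channel bandwidth = 16 * 8 = 128 kHz
Guard bands = 15 gaps * 0 kHz = 0 kHz
Total = 128 + 0 = 128 kHz

128


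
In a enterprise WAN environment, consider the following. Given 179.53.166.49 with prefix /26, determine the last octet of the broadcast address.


Given: IP = 179.53.166.49, prefix = /26
Host bits = 32 - 26 = 6
Network last octet = 49 AND mask = 0
Host part size = 2^6 - 1 = 63
Broadcast last octet = 0 OR 63 = 63

63


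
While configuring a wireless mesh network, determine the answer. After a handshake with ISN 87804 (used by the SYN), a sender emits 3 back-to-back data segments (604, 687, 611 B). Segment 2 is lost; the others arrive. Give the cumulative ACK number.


SYN uses sequence number 87804; first data byte = ISN + 1 = 87805.
Segment 1: SEQ = 87805, len = 604 B, covers [87805, 88408]
Segment 2: SEQ = 88409, len = 687 B, covers [88409, 89095] [LOST]
Segment 3: SEQ = 89096, len = 611 B, covers [89096, 89706]
In-order data received: bytes [87805, 88408] (segments 1..1).
Segment 2 missing -> gap begins at byte 88409; later segments buffered out of order.
Cumulative ACK = next expected in-order byte = 87805 + 604 = 88409

88409


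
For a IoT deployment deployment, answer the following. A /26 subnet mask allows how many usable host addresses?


Given: subnet mask /26
Host bits = 32 - 26 = 6
Total addresses = 2^6 = 64
Usable hosts = 64 - 2 (network + broadcast) = 62

62


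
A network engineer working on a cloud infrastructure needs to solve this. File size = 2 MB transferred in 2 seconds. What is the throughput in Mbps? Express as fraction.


Given: file = 2 MB, time = 2 s
File in Mb = 2 * 8 = 16 Mb
Throughput = 16 / 2 Mbps
Throughput = 8 Mbps

8


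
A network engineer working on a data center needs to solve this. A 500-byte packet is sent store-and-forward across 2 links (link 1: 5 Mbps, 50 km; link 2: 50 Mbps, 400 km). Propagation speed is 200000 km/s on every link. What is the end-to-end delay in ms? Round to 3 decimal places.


Packet = 500 bytes = 4000 bits. Store-and-forward: sum (t_trans + t_prop) per link.
Link 1: t_trans = 4000/(5*10^6) s = 0.8000 ms; t_prop = 50/200000 s = 0.2500 ms; subtotal = 1.0500 ms
Link 2: t_trans = 4000/(50*10^6) s = 0.0800 ms; t_prop = 400/200000 s = 2.0000 ms; subtotal = 2.0800 ms
End-to-end = 1.0500 + 2.0800 = 3.1300 ms -> 3.130 ms (3 dp)

3.130


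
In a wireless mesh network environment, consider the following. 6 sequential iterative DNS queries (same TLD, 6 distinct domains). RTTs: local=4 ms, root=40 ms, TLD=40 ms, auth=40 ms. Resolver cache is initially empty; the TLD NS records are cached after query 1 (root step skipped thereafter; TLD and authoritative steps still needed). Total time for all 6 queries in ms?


Lookup 1 (cold cache): local + root + TLD + auth = 4 + 40 + 40 + 40 = 124 ms
Lookups 2..6 (TLD NS cached -> skip root; new domain -> still ask TLD and auth): local + TLD + auth = 4 + 40 + 40 = 84 ms each
Remaining 5 lookups: 5 * 84 = 420 ms
Total = 124 + 420 = 544 ms

544


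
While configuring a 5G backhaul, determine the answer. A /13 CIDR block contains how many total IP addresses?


Given: CIDR prefix /13
Host bits = 32 - 13 = 19
Total addresses = 2^19 = 524288

524288


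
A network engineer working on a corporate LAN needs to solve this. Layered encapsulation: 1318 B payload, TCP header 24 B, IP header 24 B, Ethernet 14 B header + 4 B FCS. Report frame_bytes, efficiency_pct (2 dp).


TCP segment = 1318 + 24 = 1342 B
IP packet = 1342 + 24 = 1366 B
Ethernet frame = 1366 + 14 + 4 = 1384 B
Efficiency = app / frame = 1318 / 1384 = 0.952312 = 95.2312% -> 95.23% (2 dp)

1384, 95.23


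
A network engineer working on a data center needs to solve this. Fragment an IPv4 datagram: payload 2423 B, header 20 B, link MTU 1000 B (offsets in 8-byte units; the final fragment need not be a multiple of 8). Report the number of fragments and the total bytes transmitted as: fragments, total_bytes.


Max data per non-final fragment = floor((MTU - header)/8)*8 = floor((1000 - 20)/8)*8 = floor(980/8)*8 = 976 B
Final fragment needs no 8-byte alignment: it can carry up to MTU - header = 980 B
Non-final fragments needed = ceil((payload - 980) / 976) = ceil(1443/976) = ceil(1.4785) = 2
Number of fragments = 2 + 1 = 3
Fragment sizes (data): 2 * 976 B + 471 B (last, 471 <= 980 OK)
Total bytes sent = payload + n_frags * header = 2423 + 3*20 = 2423 + 60 = 2483 B

3, 2483


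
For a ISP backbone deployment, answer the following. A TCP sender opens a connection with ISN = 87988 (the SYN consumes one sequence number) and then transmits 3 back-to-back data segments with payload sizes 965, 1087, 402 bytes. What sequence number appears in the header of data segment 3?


The SYN occupies sequence number ISN = 87988, so the first data byte is ISN + 1 = 87989.
SEQ of data segment i = (ISN + 1) + sum of payload sizes of segments 1..i-1.
Segment 1: SEQ = 87989, payload = 965 bytes
Segment 2: SEQ = 88954, payload = 1087 bytes
Segment 3: SEQ = 90041, payload = 402 bytes
SEQ of segment 3 = 87989 + 965 + 1087 = 90041

90041


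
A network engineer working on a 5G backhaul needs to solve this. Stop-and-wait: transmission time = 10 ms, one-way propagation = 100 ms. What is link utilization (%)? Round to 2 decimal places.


Given: Ttrans = 10 ms, Tprop = 100 ms
RTT = 2 * Tprop = 2 * 100 = 200 ms
U = Ttrans / (Ttrans + RTT)
U = 10 / (10 + 200)
U = 10 / 210 = 0.047619
U% = 4.76%

4.76
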